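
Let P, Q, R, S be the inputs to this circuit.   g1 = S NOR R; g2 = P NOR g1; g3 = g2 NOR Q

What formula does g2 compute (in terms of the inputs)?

g1 = S NOR R
g2 = P NOR g1 = P NOR (S NOR R)

P NOR (S NOR R)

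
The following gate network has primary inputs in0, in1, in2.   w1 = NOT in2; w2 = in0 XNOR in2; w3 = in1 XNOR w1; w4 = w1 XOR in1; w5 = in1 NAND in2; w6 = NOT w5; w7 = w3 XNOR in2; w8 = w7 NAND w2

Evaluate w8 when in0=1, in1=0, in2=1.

w1 = NOT 1 = 0
w2 = 1 XNOR 1 = 1
w3 = 0 XNOR 0 = 1
w7 = 1 XNOR 1 = 1
w8 = 1 NAND 1 = 0

0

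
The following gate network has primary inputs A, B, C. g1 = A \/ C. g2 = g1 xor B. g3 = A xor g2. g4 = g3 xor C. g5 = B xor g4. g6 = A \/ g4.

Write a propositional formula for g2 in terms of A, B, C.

(A \/ C) xor B

g1 = A \/ C
g2 = g1 xor B = (A \/ C) xor B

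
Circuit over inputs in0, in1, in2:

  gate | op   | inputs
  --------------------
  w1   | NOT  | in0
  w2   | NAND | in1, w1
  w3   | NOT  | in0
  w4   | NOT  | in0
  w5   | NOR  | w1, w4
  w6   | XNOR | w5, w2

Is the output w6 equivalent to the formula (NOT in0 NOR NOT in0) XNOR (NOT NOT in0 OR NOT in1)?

w1 = NOT in0
w2 = in1 NAND w1 = in1 NAND NOT in0
w4 = NOT in0
w5 = w1 NOR w4 = NOT in0 NOR NOT in0
w6 = w5 XNOR w2 = (NOT in0 NOR NOT in0) XNOR (in1 NAND NOT in0)
At in0=0, in1=0, in2=0: circuit gives 0, formula gives 0.
At in0=0, in1=1, in2=0: circuit gives 1, formula gives 1.
Agrees on all 8 inputs.

Yes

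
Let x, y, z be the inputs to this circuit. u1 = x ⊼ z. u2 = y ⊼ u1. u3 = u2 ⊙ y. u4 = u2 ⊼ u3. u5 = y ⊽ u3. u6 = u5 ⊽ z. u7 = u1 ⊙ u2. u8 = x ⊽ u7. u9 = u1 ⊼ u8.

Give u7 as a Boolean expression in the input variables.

u1 = x ⊼ z
u2 = y ⊼ u1 = y ⊼ (x ⊼ z)
u7 = u1 ⊙ u2 = (x ⊼ z) ⊙ (y ⊼ (x ⊼ z))

(x ⊼ z) ⊙ (y ⊼ (x ⊼ z))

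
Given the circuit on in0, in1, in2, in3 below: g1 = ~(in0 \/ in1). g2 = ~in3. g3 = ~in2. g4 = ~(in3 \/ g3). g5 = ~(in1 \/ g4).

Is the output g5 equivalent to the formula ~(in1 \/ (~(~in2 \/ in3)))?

g3 = ~in2
g4 = ~(in3 \/ g3) = ~(in3 \/ ~in2)
g5 = ~(in1 \/ g4) = ~(in1 \/ (~(in3 \/ ~in2)))
At in0=0, in1=0, in2=1, in3=0: circuit gives 0, formula gives 0.
At in0=0, in1=0, in2=0, in3=0: circuit gives 1, formula gives 1.
Agrees on all 16 inputs.

Yes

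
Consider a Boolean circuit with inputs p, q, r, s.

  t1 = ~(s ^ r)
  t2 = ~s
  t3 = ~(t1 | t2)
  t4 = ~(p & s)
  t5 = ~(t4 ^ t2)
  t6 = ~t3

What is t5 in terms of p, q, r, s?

~((~(p & s)) ^ ~s)

t2 = ~s
t4 = ~(p & s)
t5 = ~(t4 ^ t2) = ~((~(p & s)) ^ ~s)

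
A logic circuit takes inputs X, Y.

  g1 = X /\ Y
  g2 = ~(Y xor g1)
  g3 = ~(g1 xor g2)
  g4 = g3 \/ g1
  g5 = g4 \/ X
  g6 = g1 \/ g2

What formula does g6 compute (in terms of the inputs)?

(X /\ Y) \/ (~(Y xor (X /\ Y)))

g1 = X /\ Y
g2 = ~(Y xor g1) = ~(Y xor (X /\ Y))
g6 = g1 \/ g2 = (X /\ Y) \/ (~(Y xor (X /\ Y)))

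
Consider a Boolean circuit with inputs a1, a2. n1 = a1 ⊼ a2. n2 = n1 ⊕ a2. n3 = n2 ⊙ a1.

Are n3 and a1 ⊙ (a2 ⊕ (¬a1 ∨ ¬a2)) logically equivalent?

Yes

n1 = a1 ⊼ a2
n2 = n1 ⊕ a2 = (a1 ⊼ a2) ⊕ a2
n3 = n2 ⊙ a1 = ((a1 ⊼ a2) ⊕ a2) ⊙ a1
At a1=0, a2=0: circuit gives 0, formula gives 0.
At a1=0, a2=1: circuit gives 1, formula gives 1.
Agrees on all 4 inputs.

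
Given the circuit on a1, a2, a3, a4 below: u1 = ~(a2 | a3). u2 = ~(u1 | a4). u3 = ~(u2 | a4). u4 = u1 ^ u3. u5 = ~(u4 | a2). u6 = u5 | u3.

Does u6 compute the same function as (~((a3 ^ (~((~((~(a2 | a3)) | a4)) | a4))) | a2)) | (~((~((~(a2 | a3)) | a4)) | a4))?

No

u1 = ~(a2 | a3)
u2 = ~(u1 | a4) = ~((~(a2 | a3)) | a4)
u3 = ~(u2 | a4) = ~((~((~(a2 | a3)) | a4)) | a4)
u4 = u1 ^ u3 = (~(a2 | a3)) ^ (~((~((~(a2 | a3)) | a4)) | a4))
u5 = ~(u4 | a2) = ~(((~(a2 | a3)) ^ (~((~((~(a2 | a3)) | a4)) | a4))) | a2)
u6 = u5 | u3 = (~(((~(a2 | a3)) ^ (~((~((~(a2 | a3)) | a4)) | a4))) | a2)) | (~((~((~(a2 | a3)) | a4)) | a4))
At a1=0, a2=0, a3=0, a4=1: circuit gives 0, formula gives 1.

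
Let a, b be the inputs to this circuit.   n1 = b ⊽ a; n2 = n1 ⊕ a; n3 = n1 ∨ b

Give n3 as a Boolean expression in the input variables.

n1 = b ⊽ a
n3 = n1 ∨ b = (b ⊽ a) ∨ b

(b ⊽ a) ∨ b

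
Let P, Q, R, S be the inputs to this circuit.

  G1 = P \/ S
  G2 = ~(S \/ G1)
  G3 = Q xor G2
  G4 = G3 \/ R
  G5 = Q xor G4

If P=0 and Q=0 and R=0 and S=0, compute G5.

1

G1 = 0 \/ 0 = 0
G2 = ~(0 \/ 0) = 1
G3 = 0 xor 1 = 1
G4 = 1 \/ 0 = 1
G5 = 0 xor 1 = 1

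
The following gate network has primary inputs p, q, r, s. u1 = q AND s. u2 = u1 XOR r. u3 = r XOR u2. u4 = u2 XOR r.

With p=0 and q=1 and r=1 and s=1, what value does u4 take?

1

u1 = 1 AND 1 = 1
u2 = 1 XOR 1 = 0
u4 = 0 XOR 1 = 1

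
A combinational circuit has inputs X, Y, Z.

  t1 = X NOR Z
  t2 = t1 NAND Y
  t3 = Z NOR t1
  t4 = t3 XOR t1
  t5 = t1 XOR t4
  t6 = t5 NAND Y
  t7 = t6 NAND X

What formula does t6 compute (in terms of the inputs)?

t1 = X NOR Z
t3 = Z NOR t1 = Z NOR (X NOR Z)
t4 = t3 XOR t1 = (Z NOR (X NOR Z)) XOR (X NOR Z)
t5 = t1 XOR t4 = (X NOR Z) XOR ((Z NOR (X NOR Z)) XOR (X NOR Z))
t6 = t5 NAND Y = ((X NOR Z) XOR ((Z NOR (X NOR Z)) XOR (X NOR Z))) NAND Y

((X NOR Z) XOR ((Z NOR (X NOR Z)) XOR (X NOR Z))) NAND Y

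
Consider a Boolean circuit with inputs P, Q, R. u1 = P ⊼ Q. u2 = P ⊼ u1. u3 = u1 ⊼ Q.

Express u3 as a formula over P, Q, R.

u1 = P ⊼ Q
u3 = u1 ⊼ Q = (P ⊼ Q) ⊼ Q

(P ⊼ Q) ⊼ Q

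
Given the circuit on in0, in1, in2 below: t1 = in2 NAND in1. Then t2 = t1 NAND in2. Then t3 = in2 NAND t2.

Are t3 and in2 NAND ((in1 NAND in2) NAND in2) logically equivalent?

t1 = in2 NAND in1
t2 = t1 NAND in2 = (in2 NAND in1) NAND in2
t3 = in2 NAND t2 = in2 NAND ((in2 NAND in1) NAND in2)
At in0=0, in1=1, in2=1: circuit gives 0, formula gives 0.
At in0=0, in1=0, in2=0: circuit gives 1, formula gives 1.
Agrees on all 8 inputs.

Yes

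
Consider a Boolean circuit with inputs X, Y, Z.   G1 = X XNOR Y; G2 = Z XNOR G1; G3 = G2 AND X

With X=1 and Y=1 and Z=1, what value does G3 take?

1

G1 = 1 XNOR 1 = 1
G2 = 1 XNOR 1 = 1
G3 = 1 AND 1 = 1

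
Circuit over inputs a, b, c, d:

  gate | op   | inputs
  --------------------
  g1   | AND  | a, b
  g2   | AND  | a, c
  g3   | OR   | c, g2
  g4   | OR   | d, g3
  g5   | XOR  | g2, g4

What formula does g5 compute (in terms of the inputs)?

g2 = a AND c
g3 = c OR g2 = c OR (a AND c)
g4 = d OR g3 = d OR (c OR (a AND c))
g5 = g2 XOR g4 = (a AND c) XOR (d OR (c OR (a AND c)))

(a AND c) XOR (d OR (c OR (a AND c)))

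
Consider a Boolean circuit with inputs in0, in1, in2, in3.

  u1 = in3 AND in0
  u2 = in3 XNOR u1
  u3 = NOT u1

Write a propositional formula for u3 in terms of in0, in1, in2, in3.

u1 = in3 AND in0
u3 = NOT u1 = NOT (in3 AND in0)

NOT (in3 AND in0)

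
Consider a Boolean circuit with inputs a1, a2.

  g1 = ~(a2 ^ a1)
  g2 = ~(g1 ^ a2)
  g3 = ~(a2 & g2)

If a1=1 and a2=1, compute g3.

0

g1 = ~(1 ^ 1) = 1
g2 = ~(1 ^ 1) = 1
g3 = ~(1 & 1) = 0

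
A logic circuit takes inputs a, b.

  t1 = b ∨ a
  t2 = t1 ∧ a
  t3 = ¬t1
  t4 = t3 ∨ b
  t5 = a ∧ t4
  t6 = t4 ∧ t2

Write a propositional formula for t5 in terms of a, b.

a ∧ (¬(b ∨ a) ∨ b)

t1 = b ∨ a
t3 = ¬t1 = ¬(b ∨ a)
t4 = t3 ∨ b = ¬(b ∨ a) ∨ b
t5 = a ∧ t4 = a ∧ (¬(b ∨ a) ∨ b)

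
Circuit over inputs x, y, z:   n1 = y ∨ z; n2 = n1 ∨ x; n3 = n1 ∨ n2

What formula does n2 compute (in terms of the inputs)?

n1 = y ∨ z
n2 = n1 ∨ x = (y ∨ z) ∨ x

(y ∨ z) ∨ x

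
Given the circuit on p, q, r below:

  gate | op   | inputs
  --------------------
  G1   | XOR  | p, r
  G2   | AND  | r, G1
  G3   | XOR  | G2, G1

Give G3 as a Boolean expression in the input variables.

G1 = p XOR r
G2 = r AND G1 = r AND (p XOR r)
G3 = G2 XOR G1 = (r AND (p XOR r)) XOR (p XOR r)

(r AND (p XOR r)) XOR (p XOR r)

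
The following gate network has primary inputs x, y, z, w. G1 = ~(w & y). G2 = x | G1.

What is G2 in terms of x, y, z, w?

x | (~(w & y))

G1 = ~(w & y)
G2 = x | G1 = x | (~(w & y))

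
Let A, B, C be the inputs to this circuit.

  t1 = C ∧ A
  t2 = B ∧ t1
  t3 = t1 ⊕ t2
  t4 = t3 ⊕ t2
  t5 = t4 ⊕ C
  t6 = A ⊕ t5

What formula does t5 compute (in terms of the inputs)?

(((C ∧ A) ⊕ (B ∧ (C ∧ A))) ⊕ (B ∧ (C ∧ A))) ⊕ C

t1 = C ∧ A
t2 = B ∧ t1 = B ∧ (C ∧ A)
t3 = t1 ⊕ t2 = (C ∧ A) ⊕ (B ∧ (C ∧ A))
t4 = t3 ⊕ t2 = ((C ∧ A) ⊕ (B ∧ (C ∧ A))) ⊕ (B ∧ (C ∧ A))
t5 = t4 ⊕ C = (((C ∧ A) ⊕ (B ∧ (C ∧ A))) ⊕ (B ∧ (C ∧ A))) ⊕ C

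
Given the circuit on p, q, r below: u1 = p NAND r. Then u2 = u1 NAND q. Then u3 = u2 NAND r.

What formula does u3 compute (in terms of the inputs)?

((p NAND r) NAND q) NAND r

u1 = p NAND r
u2 = u1 NAND q = (p NAND r) NAND q
u3 = u2 NAND r = ((p NAND r) NAND q) NAND r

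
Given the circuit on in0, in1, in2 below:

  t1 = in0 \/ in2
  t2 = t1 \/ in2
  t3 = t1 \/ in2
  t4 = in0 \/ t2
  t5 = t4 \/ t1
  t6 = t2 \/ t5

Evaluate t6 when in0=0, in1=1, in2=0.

0

t1 = 0 \/ 0 = 0
t2 = 0 \/ 0 = 0
t4 = 0 \/ 0 = 0
t5 = 0 \/ 0 = 0
t6 = 0 \/ 0 = 0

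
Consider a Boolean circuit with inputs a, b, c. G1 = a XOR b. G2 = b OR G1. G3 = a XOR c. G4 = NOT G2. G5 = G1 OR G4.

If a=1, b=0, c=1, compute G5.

1

G1 = 1 XOR 0 = 1
G2 = 0 OR 1 = 1
G4 = NOT 1 = 0
G5 = 1 OR 0 = 1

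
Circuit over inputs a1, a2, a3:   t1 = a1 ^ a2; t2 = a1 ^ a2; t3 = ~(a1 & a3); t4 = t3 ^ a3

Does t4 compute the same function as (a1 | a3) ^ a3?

t3 = ~(a1 & a3)
t4 = t3 ^ a3 = (~(a1 & a3)) ^ a3
At a1=0, a2=0, a3=0: circuit gives 1, formula gives 0.

No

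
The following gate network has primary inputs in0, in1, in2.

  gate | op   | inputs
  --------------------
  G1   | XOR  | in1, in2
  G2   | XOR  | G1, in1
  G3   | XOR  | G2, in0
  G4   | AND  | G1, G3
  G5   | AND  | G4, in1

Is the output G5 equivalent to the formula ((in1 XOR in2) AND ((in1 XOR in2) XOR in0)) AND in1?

G1 = in1 XOR in2
G2 = G1 XOR in1 = (in1 XOR in2) XOR in1
G3 = G2 XOR in0 = ((in1 XOR in2) XOR in1) XOR in0
G4 = G1 AND G3 = (in1 XOR in2) AND (((in1 XOR in2) XOR in1) XOR in0)
G5 = G4 AND in1 = ((in1 XOR in2) AND (((in1 XOR in2) XOR in1) XOR in0)) AND in1
At in0=0, in1=1, in2=0: circuit gives 0, formula gives 1.

No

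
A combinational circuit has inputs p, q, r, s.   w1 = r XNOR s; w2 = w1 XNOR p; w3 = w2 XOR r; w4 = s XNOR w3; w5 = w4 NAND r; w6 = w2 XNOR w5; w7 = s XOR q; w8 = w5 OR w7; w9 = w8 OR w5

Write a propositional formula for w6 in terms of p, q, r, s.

w1 = r XNOR s
w2 = w1 XNOR p = (r XNOR s) XNOR p
w3 = w2 XOR r = ((r XNOR s) XNOR p) XOR r
w4 = s XNOR w3 = s XNOR (((r XNOR s) XNOR p) XOR r)
w5 = w4 NAND r = (s XNOR (((r XNOR s) XNOR p) XOR r)) NAND r
w6 = w2 XNOR w5 = ((r XNOR s) XNOR p) XNOR ((s XNOR (((r XNOR s) XNOR p) XOR r)) NAND r)

((r XNOR s) XNOR p) XNOR ((s XNOR (((r XNOR s) XNOR p) XOR r)) NAND r)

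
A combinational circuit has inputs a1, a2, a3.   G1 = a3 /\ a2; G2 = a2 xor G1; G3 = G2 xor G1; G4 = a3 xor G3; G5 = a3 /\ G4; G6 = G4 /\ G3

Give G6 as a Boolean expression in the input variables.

G1 = a3 /\ a2
G2 = a2 xor G1 = a2 xor (a3 /\ a2)
G3 = G2 xor G1 = (a2 xor (a3 /\ a2)) xor (a3 /\ a2)
G4 = a3 xor G3 = a3 xor ((a2 xor (a3 /\ a2)) xor (a3 /\ a2))
G6 = G4 /\ G3 = (a3 xor ((a2 xor (a3 /\ a2)) xor (a3 /\ a2))) /\ ((a2 xor (a3 /\ a2)) xor (a3 /\ a2))

(a3 xor ((a2 xor (a3 /\ a2)) xor (a3 /\ a2))) /\ ((a2 xor (a3 /\ a2)) xor (a3 /\ a2))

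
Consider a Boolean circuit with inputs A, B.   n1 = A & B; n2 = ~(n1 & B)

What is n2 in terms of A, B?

~((A & B) & B)

n1 = A & B
n2 = ~(n1 & B) = ~((A & B) & B)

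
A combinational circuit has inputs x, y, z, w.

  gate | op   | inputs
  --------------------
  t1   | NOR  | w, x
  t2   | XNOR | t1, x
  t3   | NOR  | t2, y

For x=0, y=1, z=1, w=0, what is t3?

0

t1 = 0 NOR 0 = 1
t2 = 1 XNOR 0 = 0
t3 = 0 NOR 1 = 0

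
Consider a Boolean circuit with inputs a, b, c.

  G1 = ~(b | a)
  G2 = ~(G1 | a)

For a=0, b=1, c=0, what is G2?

1

G1 = ~(1 | 0) = 0
G2 = ~(0 | 0) = 1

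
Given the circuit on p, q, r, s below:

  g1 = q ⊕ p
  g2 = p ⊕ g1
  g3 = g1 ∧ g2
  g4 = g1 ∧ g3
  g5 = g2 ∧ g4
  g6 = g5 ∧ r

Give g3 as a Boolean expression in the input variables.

g1 = q ⊕ p
g2 = p ⊕ g1 = p ⊕ (q ⊕ p)
g3 = g1 ∧ g2 = (q ⊕ p) ∧ (p ⊕ (q ⊕ p))

(q ⊕ p) ∧ (p ⊕ (q ⊕ p))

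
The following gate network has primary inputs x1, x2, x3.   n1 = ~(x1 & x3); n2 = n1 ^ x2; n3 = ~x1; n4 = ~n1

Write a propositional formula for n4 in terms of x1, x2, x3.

n1 = ~(x1 & x3)
n4 = ~n1 = ~(~(x1 & x3))

~(~(x1 & x3))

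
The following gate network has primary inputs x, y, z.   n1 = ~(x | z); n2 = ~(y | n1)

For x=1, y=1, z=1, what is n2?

0

n1 = ~(1 | 1) = 0
n2 = ~(1 | 0) = 0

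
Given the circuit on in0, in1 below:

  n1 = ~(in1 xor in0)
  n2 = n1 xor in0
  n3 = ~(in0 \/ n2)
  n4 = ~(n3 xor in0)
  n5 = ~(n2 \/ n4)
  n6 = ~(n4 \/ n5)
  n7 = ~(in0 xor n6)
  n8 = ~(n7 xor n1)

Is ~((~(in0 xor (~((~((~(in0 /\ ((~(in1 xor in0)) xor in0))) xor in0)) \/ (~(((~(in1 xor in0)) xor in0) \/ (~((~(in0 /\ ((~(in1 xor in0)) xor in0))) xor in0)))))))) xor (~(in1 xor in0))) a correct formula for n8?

n1 = ~(in1 xor in0)
n2 = n1 xor in0 = (~(in1 xor in0)) xor in0
n3 = ~(in0 \/ n2) = ~(in0 \/ ((~(in1 xor in0)) xor in0))
n4 = ~(n3 xor in0) = ~((~(in0 \/ ((~(in1 xor in0)) xor in0))) xor in0)
n5 = ~(n2 \/ n4) = ~(((~(in1 xor in0)) xor in0) \/ (~((~(in0 \/ ((~(in1 xor in0)) xor in0))) xor in0)))
n6 = ~(n4 \/ n5) = ~((~((~(in0 \/ ((~(in1 xor in0)) xor in0))) xor in0)) \/ (~(((~(in1 xor in0)) xor in0) \/ (~((~(in0 \/ ((~(in1 xor in0)) xor in0))) xor in0)))))
n7 = ~(in0 xor n6) = ~(in0 xor (~((~((~(in0 \/ ((~(in1 xor in0)) xor in0))) xor in0)) \/ (~(((~(in1 xor in0)) xor in0) \/ (~((~(in0 \/ ((~(in1 xor in0)) xor in0))) xor in0)))))))
n8 = ~(n7 xor n1) = ~((~(in0 xor (~((~((~(in0 \/ ((~(in1 xor in0)) xor in0))) xor in0)) \/ (~(((~(in1 xor in0)) xor in0) \/ (~((~(in0 \/ ((~(in1 xor in0)) xor in0))) xor in0)))))))) xor (~(in1 xor in0)))
At in0=0, in1=0: circuit gives 1, formula gives 0.

No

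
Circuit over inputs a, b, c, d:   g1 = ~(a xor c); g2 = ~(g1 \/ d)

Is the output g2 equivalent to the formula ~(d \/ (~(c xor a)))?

g1 = ~(a xor c)
g2 = ~(g1 \/ d) = ~((~(a xor c)) \/ d)
At a=0, b=0, c=0, d=0: circuit gives 0, formula gives 0.
At a=0, b=0, c=1, d=0: circuit gives 1, formula gives 1.
Agrees on all 16 inputs.

Yes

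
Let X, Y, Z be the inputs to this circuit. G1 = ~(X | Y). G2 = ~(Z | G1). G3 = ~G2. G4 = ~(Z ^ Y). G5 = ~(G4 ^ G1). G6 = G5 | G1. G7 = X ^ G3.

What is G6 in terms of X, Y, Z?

G1 = ~(X | Y)
G4 = ~(Z ^ Y)
G5 = ~(G4 ^ G1) = ~((~(Z ^ Y)) ^ (~(X | Y)))
G6 = G5 | G1 = (~((~(Z ^ Y)) ^ (~(X | Y)))) | (~(X | Y))

(~((~(Z ^ Y)) ^ (~(X | Y)))) | (~(X | Y))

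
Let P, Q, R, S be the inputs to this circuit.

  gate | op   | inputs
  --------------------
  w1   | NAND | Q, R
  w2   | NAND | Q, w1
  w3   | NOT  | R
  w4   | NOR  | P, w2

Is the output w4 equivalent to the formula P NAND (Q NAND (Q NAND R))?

No

w1 = Q NAND R
w2 = Q NAND w1 = Q NAND (Q NAND R)
w4 = P NOR w2 = P NOR (Q NAND (Q NAND R))
At P=0, Q=0, R=0, S=0: circuit gives 0, formula gives 1.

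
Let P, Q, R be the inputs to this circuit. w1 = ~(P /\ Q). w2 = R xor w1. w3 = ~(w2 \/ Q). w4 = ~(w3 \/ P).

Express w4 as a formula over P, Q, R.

~((~((R xor (~(P /\ Q))) \/ Q)) \/ P)

w1 = ~(P /\ Q)
w2 = R xor w1 = R xor (~(P /\ Q))
w3 = ~(w2 \/ Q) = ~((R xor (~(P /\ Q))) \/ Q)
w4 = ~(w3 \/ P) = ~((~((R xor (~(P /\ Q))) \/ Q)) \/ P)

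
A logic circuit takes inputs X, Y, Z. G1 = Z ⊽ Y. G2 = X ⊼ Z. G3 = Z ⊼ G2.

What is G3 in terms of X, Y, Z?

G2 = X ⊼ Z
G3 = Z ⊼ G2 = Z ⊼ (X ⊼ Z)

Z ⊼ (X ⊼ Z)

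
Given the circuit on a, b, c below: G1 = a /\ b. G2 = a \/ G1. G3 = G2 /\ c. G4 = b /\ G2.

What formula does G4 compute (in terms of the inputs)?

b /\ (a \/ (a /\ b))

G1 = a /\ b
G2 = a \/ G1 = a \/ (a /\ b)
G4 = b /\ G2 = b /\ (a \/ (a /\ b))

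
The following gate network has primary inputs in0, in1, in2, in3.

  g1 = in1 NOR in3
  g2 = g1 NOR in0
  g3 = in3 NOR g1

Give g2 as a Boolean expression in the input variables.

g1 = in1 NOR in3
g2 = g1 NOR in0 = (in1 NOR in3) NOR in0

(in1 NOR in3) NOR in0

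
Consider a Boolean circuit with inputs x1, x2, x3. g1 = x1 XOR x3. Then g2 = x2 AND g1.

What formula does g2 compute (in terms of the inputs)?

x2 AND (x1 XOR x3)

g1 = x1 XOR x3
g2 = x2 AND g1 = x2 AND (x1 XOR x3)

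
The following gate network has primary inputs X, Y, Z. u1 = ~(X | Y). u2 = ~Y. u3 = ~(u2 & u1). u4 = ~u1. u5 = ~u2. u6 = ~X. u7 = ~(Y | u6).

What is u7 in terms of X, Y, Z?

~(Y | ~X)

u6 = ~X
u7 = ~(Y | u6) = ~(Y | ~X)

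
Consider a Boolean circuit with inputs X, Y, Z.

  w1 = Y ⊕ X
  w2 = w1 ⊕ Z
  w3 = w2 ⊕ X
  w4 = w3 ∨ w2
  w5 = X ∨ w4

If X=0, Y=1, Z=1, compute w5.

0

w1 = 1 ⊕ 0 = 1
w2 = 1 ⊕ 1 = 0
w3 = 0 ⊕ 0 = 0
w4 = 0 ∨ 0 = 0
w5 = 0 ∨ 0 = 0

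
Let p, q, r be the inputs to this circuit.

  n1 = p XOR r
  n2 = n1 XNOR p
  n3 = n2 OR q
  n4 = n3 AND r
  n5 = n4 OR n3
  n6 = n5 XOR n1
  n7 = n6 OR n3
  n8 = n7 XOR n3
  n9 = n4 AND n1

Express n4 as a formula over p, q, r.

(((p XOR r) XNOR p) OR q) AND r

n1 = p XOR r
n2 = n1 XNOR p = (p XOR r) XNOR p
n3 = n2 OR q = ((p XOR r) XNOR p) OR q
n4 = n3 AND r = (((p XOR r) XNOR p) OR q) AND r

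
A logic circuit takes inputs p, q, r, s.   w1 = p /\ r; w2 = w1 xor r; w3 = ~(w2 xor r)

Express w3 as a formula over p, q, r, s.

~(((p /\ r) xor r) xor r)

w1 = p /\ r
w2 = w1 xor r = (p /\ r) xor r
w3 = ~(w2 xor r) = ~(((p /\ r) xor r) xor r)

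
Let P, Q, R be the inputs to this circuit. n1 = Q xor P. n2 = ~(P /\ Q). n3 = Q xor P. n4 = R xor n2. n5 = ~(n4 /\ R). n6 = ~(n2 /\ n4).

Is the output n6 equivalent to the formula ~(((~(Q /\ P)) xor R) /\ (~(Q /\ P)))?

Yes

n2 = ~(P /\ Q)
n4 = R xor n2 = R xor (~(P /\ Q))
n6 = ~(n2 /\ n4) = ~((~(P /\ Q)) /\ (R xor (~(P /\ Q))))
At P=0, Q=0, R=0: circuit gives 0, formula gives 0.
At P=0, Q=0, R=1: circuit gives 1, formula gives 1.
Agrees on all 8 inputs.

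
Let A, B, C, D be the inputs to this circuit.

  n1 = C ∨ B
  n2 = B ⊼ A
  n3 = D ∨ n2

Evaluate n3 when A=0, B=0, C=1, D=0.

1

n2 = 0 ⊼ 0 = 1
n3 = 0 ∨ 1 = 1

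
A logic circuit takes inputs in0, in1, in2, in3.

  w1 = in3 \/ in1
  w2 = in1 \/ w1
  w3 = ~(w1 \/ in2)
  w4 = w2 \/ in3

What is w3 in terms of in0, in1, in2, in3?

~((in3 \/ in1) \/ in2)

w1 = in3 \/ in1
w3 = ~(w1 \/ in2) = ~((in3 \/ in1) \/ in2)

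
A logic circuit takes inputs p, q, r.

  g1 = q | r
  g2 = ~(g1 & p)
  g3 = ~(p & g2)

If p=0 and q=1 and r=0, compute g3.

g1 = 1 | 0 = 1
g2 = ~(1 & 0) = 1
g3 = ~(0 & 1) = 1

1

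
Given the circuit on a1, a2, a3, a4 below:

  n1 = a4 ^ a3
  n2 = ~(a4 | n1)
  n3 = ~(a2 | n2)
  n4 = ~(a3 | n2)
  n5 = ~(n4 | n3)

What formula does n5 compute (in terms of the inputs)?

n1 = a4 ^ a3
n2 = ~(a4 | n1) = ~(a4 | (a4 ^ a3))
n3 = ~(a2 | n2) = ~(a2 | (~(a4 | (a4 ^ a3))))
n4 = ~(a3 | n2) = ~(a3 | (~(a4 | (a4 ^ a3))))
n5 = ~(n4 | n3) = ~((~(a3 | (~(a4 | (a4 ^ a3))))) | (~(a2 | (~(a4 | (a4 ^ a3))))))

~((~(a3 | (~(a4 | (a4 ^ a3))))) | (~(a2 | (~(a4 | (a4 ^ a3))))))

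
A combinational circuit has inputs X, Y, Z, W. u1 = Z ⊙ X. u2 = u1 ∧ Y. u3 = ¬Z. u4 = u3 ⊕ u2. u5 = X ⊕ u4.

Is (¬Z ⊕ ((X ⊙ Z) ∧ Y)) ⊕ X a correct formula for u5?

Yes

u1 = Z ⊙ X
u2 = u1 ∧ Y = (Z ⊙ X) ∧ Y
u3 = ¬Z
u4 = u3 ⊕ u2 = ¬Z ⊕ ((Z ⊙ X) ∧ Y)
u5 = X ⊕ u4 = X ⊕ (¬Z ⊕ ((Z ⊙ X) ∧ Y))
At X=0, Y=0, Z=1, W=0: circuit gives 0, formula gives 0.
At X=0, Y=0, Z=0, W=0: circuit gives 1, formula gives 1.
Agrees on all 16 inputs.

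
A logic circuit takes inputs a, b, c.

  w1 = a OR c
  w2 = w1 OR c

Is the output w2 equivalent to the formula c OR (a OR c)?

Yes

w1 = a OR c
w2 = w1 OR c = (a OR c) OR c
At a=0, b=0, c=0: circuit gives 0, formula gives 0.
At a=0, b=0, c=1: circuit gives 1, formula gives 1.
Agrees on all 8 inputs.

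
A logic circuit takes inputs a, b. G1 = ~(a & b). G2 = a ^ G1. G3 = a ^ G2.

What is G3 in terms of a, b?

G1 = ~(a & b)
G2 = a ^ G1 = a ^ (~(a & b))
G3 = a ^ G2 = a ^ (a ^ (~(a & b)))

a ^ (a ^ (~(a & b)))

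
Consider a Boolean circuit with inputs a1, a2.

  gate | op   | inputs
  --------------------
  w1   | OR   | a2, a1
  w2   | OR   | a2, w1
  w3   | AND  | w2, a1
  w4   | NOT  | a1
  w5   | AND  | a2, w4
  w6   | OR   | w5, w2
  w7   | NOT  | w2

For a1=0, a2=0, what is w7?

w1 = 0 OR 0 = 0
w2 = 0 OR 0 = 0
w7 = NOT 0 = 1

1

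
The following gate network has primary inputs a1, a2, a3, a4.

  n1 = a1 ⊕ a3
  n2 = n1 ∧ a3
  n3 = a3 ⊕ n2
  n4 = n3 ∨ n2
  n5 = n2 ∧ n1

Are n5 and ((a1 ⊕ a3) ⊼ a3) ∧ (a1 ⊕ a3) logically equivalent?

n1 = a1 ⊕ a3
n2 = n1 ∧ a3 = (a1 ⊕ a3) ∧ a3
n5 = n2 ∧ n1 = ((a1 ⊕ a3) ∧ a3) ∧ (a1 ⊕ a3)
At a1=0, a2=0, a3=1, a4=0: circuit gives 1, formula gives 0.

No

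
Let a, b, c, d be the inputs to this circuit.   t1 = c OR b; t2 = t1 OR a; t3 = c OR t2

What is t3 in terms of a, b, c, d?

c OR ((c OR b) OR a)

t1 = c OR b
t2 = t1 OR a = (c OR b) OR a
t3 = c OR t2 = c OR ((c OR b) OR a)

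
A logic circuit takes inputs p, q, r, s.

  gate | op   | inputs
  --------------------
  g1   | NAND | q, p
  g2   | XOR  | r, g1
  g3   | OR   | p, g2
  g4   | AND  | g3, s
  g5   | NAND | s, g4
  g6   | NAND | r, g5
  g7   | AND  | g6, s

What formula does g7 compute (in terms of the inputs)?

(r NAND (s NAND ((p OR (r XOR (q NAND p))) AND s))) AND s

g1 = q NAND p
g2 = r XOR g1 = r XOR (q NAND p)
g3 = p OR g2 = p OR (r XOR (q NAND p))
g4 = g3 AND s = (p OR (r XOR (q NAND p))) AND s
g5 = s NAND g4 = s NAND ((p OR (r XOR (q NAND p))) AND s)
g6 = r NAND g5 = r NAND (s NAND ((p OR (r XOR (q NAND p))) AND s))
g7 = g6 AND s = (r NAND (s NAND ((p OR (r XOR (q NAND p))) AND s))) AND s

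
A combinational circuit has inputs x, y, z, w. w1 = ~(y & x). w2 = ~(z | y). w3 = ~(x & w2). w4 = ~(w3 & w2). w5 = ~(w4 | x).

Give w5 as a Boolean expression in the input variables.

w2 = ~(z | y)
w3 = ~(x & w2) = ~(x & (~(z | y)))
w4 = ~(w3 & w2) = ~((~(x & (~(z | y)))) & (~(z | y)))
w5 = ~(w4 | x) = ~((~((~(x & (~(z | y)))) & (~(z | y)))) | x)

~((~((~(x & (~(z | y)))) & (~(z | y)))) | x)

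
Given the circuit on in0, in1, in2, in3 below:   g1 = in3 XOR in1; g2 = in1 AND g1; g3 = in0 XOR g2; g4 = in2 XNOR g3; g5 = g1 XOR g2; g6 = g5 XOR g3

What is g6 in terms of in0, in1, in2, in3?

((in3 XOR in1) XOR (in1 AND (in3 XOR in1))) XOR (in0 XOR (in1 AND (in3 XOR in1)))

g1 = in3 XOR in1
g2 = in1 AND g1 = in1 AND (in3 XOR in1)
g3 = in0 XOR g2 = in0 XOR (in1 AND (in3 XOR in1))
g5 = g1 XOR g2 = (in3 XOR in1) XOR (in1 AND (in3 XOR in1))
g6 = g5 XOR g3 = ((in3 XOR in1) XOR (in1 AND (in3 XOR in1))) XOR (in0 XOR (in1 AND (in3 XOR in1)))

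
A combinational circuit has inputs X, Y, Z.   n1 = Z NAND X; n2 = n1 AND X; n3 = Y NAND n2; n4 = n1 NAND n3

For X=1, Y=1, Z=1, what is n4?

1

n1 = 1 NAND 1 = 0
n2 = 0 AND 1 = 0
n3 = 1 NAND 0 = 1
n4 = 0 NAND 1 = 1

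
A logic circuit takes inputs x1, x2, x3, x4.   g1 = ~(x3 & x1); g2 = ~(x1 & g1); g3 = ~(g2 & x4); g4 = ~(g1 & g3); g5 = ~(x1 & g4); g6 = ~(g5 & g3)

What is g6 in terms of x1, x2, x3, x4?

g1 = ~(x3 & x1)
g2 = ~(x1 & g1) = ~(x1 & (~(x3 & x1)))
g3 = ~(g2 & x4) = ~((~(x1 & (~(x3 & x1)))) & x4)
g4 = ~(g1 & g3) = ~((~(x3 & x1)) & (~((~(x1 & (~(x3 & x1)))) & x4)))
g5 = ~(x1 & g4) = ~(x1 & (~((~(x3 & x1)) & (~((~(x1 & (~(x3 & x1)))) & x4)))))
g6 = ~(g5 & g3) = ~((~(x1 & (~((~(x3 & x1)) & (~((~(x1 & (~(x3 & x1)))) & x4)))))) & (~((~(x1 & (~(x3 & x1)))) & x4)))

~((~(x1 & (~((~(x3 & x1)) & (~((~(x1 & (~(x3 & x1)))) & x4)))))) & (~((~(x1 & (~(x3 & x1)))) & x4)))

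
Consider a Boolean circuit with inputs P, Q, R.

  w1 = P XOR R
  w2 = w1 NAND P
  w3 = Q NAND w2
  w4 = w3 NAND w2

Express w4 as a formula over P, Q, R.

(Q NAND ((P XOR R) NAND P)) NAND ((P XOR R) NAND P)

w1 = P XOR R
w2 = w1 NAND P = (P XOR R) NAND P
w3 = Q NAND w2 = Q NAND ((P XOR R) NAND P)
w4 = w3 NAND w2 = (Q NAND ((P XOR R) NAND P)) NAND ((P XOR R) NAND P)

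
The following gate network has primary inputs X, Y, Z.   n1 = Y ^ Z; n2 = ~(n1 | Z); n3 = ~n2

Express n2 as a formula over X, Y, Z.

n1 = Y ^ Z
n2 = ~(n1 | Z) = ~((Y ^ Z) | Z)

~((Y ^ Z) | Z)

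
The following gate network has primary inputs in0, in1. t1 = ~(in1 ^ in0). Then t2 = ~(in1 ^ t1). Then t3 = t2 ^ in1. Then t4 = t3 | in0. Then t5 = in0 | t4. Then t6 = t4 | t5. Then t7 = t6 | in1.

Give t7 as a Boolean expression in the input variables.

((((~(in1 ^ (~(in1 ^ in0)))) ^ in1) | in0) | (in0 | (((~(in1 ^ (~(in1 ^ in0)))) ^ in1) | in0))) | in1

t1 = ~(in1 ^ in0)
t2 = ~(in1 ^ t1) = ~(in1 ^ (~(in1 ^ in0)))
t3 = t2 ^ in1 = (~(in1 ^ (~(in1 ^ in0)))) ^ in1
t4 = t3 | in0 = ((~(in1 ^ (~(in1 ^ in0)))) ^ in1) | in0
t5 = in0 | t4 = in0 | (((~(in1 ^ (~(in1 ^ in0)))) ^ in1) | in0)
t6 = t4 | t5 = (((~(in1 ^ (~(in1 ^ in0)))) ^ in1) | in0) | (in0 | (((~(in1 ^ (~(in1 ^ in0)))) ^ in1) | in0))
t7 = t6 | in1 = ((((~(in1 ^ (~(in1 ^ in0)))) ^ in1) | in0) | (in0 | (((~(in1 ^ (~(in1 ^ in0)))) ^ in1) | in0))) | in1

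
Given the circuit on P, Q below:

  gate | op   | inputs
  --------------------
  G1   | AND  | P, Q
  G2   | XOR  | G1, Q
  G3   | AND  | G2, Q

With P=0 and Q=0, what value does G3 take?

0

G1 = 0 AND 0 = 0
G2 = 0 XOR 0 = 0
G3 = 0 AND 0 = 0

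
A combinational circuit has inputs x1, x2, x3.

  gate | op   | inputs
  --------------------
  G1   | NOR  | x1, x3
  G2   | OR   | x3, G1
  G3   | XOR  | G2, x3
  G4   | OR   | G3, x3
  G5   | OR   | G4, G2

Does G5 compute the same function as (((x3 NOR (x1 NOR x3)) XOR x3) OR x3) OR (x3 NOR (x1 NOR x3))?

G1 = x1 NOR x3
G2 = x3 OR G1 = x3 OR (x1 NOR x3)
G3 = G2 XOR x3 = (x3 OR (x1 NOR x3)) XOR x3
G4 = G3 OR x3 = ((x3 OR (x1 NOR x3)) XOR x3) OR x3
G5 = G4 OR G2 = (((x3 OR (x1 NOR x3)) XOR x3) OR x3) OR (x3 OR (x1 NOR x3))
At x1=0, x2=0, x3=0: circuit gives 1, formula gives 0.

No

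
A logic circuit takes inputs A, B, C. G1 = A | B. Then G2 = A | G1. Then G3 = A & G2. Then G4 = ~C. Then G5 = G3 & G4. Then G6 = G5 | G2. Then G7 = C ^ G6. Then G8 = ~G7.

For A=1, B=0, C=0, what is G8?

0

G1 = 1 | 0 = 1
G2 = 1 | 1 = 1
G3 = 1 & 1 = 1
G4 = ~0 = 1
G5 = 1 & 1 = 1
G6 = 1 | 1 = 1
G7 = 0 ^ 1 = 1
G8 = ~1 = 0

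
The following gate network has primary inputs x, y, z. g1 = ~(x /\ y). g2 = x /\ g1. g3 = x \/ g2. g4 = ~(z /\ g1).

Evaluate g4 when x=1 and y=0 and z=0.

g1 = ~(1 /\ 0) = 1
g4 = ~(0 /\ 1) = 1

1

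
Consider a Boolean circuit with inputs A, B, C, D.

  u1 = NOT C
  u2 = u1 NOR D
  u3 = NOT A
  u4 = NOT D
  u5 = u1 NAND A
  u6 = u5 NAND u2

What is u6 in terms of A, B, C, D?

u1 = NOT C
u2 = u1 NOR D = NOT C NOR D
u5 = u1 NAND A = NOT C NAND A
u6 = u5 NAND u2 = (NOT C NAND A) NAND (NOT C NOR D)

(NOT C NAND A) NAND (NOT C NOR D)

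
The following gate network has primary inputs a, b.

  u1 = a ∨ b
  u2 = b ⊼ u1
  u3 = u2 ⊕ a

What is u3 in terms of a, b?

(b ⊼ (a ∨ b)) ⊕ a

u1 = a ∨ b
u2 = b ⊼ u1 = b ⊼ (a ∨ b)
u3 = u2 ⊕ a = (b ⊼ (a ∨ b)) ⊕ a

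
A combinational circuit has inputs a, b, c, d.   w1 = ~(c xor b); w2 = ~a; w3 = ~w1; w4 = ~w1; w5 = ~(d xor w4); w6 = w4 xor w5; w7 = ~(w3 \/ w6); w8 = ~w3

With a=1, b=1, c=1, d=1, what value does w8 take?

1

w1 = ~(1 xor 1) = 1
w3 = ~1 = 0
w8 = ~0 = 1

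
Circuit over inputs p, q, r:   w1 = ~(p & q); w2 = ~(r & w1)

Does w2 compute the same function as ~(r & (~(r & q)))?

w1 = ~(p & q)
w2 = ~(r & w1) = ~(r & (~(p & q)))
At p=0, q=1, r=1: circuit gives 0, formula gives 1.

No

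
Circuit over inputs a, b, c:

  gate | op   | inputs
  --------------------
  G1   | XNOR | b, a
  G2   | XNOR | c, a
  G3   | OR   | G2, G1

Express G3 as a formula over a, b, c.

(c XNOR a) OR (b XNOR a)

G1 = b XNOR a
G2 = c XNOR a
G3 = G2 OR G1 = (c XNOR a) OR (b XNOR a)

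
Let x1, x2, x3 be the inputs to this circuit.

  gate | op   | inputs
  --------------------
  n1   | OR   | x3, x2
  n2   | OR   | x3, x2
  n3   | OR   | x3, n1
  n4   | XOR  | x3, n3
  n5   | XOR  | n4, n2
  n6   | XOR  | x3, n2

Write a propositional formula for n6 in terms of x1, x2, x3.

n2 = x3 OR x2
n6 = x3 XOR n2 = x3 XOR (x3 OR x2)

x3 XOR (x3 OR x2)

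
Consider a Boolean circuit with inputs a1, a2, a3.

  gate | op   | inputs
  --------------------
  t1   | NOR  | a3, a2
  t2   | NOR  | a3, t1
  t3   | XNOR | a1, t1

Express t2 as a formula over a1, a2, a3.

a3 NOR (a3 NOR a2)

t1 = a3 NOR a2
t2 = a3 NOR t1 = a3 NOR (a3 NOR a2)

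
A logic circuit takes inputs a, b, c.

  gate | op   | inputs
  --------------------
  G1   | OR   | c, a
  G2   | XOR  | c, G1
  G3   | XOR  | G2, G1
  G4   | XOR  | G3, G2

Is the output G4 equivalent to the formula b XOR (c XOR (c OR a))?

No

G1 = c OR a
G2 = c XOR G1 = c XOR (c OR a)
G3 = G2 XOR G1 = (c XOR (c OR a)) XOR (c OR a)
G4 = G3 XOR G2 = ((c XOR (c OR a)) XOR (c OR a)) XOR (c XOR (c OR a))
At a=0, b=0, c=1: circuit gives 1, formula gives 0.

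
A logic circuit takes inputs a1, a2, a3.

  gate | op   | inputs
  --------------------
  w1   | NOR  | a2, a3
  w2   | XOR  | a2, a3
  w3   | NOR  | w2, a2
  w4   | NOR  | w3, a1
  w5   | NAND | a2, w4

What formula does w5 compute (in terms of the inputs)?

a2 NAND (((a2 XOR a3) NOR a2) NOR a1)

w2 = a2 XOR a3
w3 = w2 NOR a2 = (a2 XOR a3) NOR a2
w4 = w3 NOR a1 = ((a2 XOR a3) NOR a2) NOR a1
w5 = a2 NAND w4 = a2 NAND (((a2 XOR a3) NOR a2) NOR a1)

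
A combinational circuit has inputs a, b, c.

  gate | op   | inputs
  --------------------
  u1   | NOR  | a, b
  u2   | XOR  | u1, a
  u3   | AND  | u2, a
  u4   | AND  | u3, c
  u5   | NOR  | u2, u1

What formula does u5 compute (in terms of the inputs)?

((a NOR b) XOR a) NOR (a NOR b)

u1 = a NOR b
u2 = u1 XOR a = (a NOR b) XOR a
u5 = u2 NOR u1 = ((a NOR b) XOR a) NOR (a NOR b)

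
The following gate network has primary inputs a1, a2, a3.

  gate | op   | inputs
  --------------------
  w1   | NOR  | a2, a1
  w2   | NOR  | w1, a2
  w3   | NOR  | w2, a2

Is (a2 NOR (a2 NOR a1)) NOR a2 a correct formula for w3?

Yes

w1 = a2 NOR a1
w2 = w1 NOR a2 = (a2 NOR a1) NOR a2
w3 = w2 NOR a2 = ((a2 NOR a1) NOR a2) NOR a2
At a1=0, a2=1, a3=0: circuit gives 0, formula gives 0.
At a1=0, a2=0, a3=0: circuit gives 1, formula gives 1.
Agrees on all 8 inputs.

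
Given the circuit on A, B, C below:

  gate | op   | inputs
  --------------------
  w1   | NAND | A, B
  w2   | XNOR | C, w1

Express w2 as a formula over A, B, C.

w1 = A NAND B
w2 = C XNOR w1 = C XNOR (A NAND B)

C XNOR (A NAND B)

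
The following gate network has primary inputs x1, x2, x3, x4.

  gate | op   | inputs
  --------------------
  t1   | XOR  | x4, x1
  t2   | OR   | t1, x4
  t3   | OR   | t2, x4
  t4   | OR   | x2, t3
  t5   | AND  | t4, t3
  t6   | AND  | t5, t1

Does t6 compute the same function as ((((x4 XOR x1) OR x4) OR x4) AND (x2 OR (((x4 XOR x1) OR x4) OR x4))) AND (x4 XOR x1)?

t1 = x4 XOR x1
t2 = t1 OR x4 = (x4 XOR x1) OR x4
t3 = t2 OR x4 = ((x4 XOR x1) OR x4) OR x4
t4 = x2 OR t3 = x2 OR (((x4 XOR x1) OR x4) OR x4)
t5 = t4 AND t3 = (x2 OR (((x4 XOR x1) OR x4) OR x4)) AND (((x4 XOR x1) OR x4) OR x4)
t6 = t5 AND t1 = ((x2 OR (((x4 XOR x1) OR x4) OR x4)) AND (((x4 XOR x1) OR x4) OR x4)) AND (x4 XOR x1)
At x1=0, x2=0, x3=0, x4=0: circuit gives 0, formula gives 0.
At x1=0, x2=0, x3=0, x4=1: circuit gives 1, formula gives 1.
Agrees on all 16 inputs.

Yes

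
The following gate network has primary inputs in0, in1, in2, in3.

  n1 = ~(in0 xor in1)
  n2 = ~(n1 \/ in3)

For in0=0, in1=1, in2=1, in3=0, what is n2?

n1 = ~(0 xor 1) = 0
n2 = ~(0 \/ 0) = 1

1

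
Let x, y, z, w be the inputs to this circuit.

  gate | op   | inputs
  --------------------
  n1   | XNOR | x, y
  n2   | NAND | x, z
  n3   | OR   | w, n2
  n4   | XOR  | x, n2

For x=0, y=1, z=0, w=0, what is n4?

1

n2 = 0 NAND 0 = 1
n4 = 0 XOR 1 = 1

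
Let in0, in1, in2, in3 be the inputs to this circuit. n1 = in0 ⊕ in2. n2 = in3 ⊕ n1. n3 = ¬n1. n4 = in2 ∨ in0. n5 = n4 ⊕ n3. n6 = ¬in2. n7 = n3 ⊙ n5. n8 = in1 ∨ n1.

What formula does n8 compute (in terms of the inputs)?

in1 ∨ (in0 ⊕ in2)

n1 = in0 ⊕ in2
n8 = in1 ∨ n1 = in1 ∨ (in0 ⊕ in2)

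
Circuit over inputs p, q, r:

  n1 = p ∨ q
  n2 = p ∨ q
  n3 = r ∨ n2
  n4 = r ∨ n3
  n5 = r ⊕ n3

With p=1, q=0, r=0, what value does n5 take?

1

n2 = 1 ∨ 0 = 1
n3 = 0 ∨ 1 = 1
n5 = 0 ⊕ 1 = 1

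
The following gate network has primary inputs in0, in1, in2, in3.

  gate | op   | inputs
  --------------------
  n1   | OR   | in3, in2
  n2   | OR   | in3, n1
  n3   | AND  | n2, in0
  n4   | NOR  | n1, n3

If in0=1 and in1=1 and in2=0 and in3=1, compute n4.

0

n1 = 1 OR 0 = 1
n2 = 1 OR 1 = 1
n3 = 1 AND 1 = 1
n4 = 1 NOR 1 = 0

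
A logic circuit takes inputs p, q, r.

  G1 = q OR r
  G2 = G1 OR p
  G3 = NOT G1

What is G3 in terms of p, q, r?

NOT (q OR r)

G1 = q OR r
G3 = NOT G1 = NOT (q OR r)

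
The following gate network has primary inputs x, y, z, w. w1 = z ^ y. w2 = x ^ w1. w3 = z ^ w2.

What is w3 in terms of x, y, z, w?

w1 = z ^ y
w2 = x ^ w1 = x ^ (z ^ y)
w3 = z ^ w2 = z ^ (x ^ (z ^ y))

z ^ (x ^ (z ^ y))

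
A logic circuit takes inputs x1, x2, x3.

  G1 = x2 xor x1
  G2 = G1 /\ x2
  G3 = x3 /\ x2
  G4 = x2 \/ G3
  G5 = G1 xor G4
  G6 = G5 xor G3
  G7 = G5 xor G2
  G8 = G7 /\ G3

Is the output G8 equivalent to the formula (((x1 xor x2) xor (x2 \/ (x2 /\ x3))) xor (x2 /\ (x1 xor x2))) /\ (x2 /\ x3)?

Yes

G1 = x2 xor x1
G2 = G1 /\ x2 = (x2 xor x1) /\ x2
G3 = x3 /\ x2
G4 = x2 \/ G3 = x2 \/ (x3 /\ x2)
G5 = G1 xor G4 = (x2 xor x1) xor (x2 \/ (x3 /\ x2))
G7 = G5 xor G2 = ((x2 xor x1) xor (x2 \/ (x3 /\ x2))) xor ((x2 xor x1) /\ x2)
G8 = G7 /\ G3 = (((x2 xor x1) xor (x2 \/ (x3 /\ x2))) xor ((x2 xor x1) /\ x2)) /\ (x3 /\ x2)
At x1=0, x2=0, x3=0: circuit gives 0, formula gives 0.
At x1=0, x2=1, x3=1: circuit gives 1, formula gives 1.
Agrees on all 8 inputs.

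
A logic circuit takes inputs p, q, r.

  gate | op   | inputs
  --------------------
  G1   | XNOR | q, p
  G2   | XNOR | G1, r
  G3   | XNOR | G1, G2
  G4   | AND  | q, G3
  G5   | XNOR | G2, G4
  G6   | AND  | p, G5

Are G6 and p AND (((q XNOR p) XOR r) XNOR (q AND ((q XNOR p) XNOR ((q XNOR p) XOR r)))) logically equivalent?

No

G1 = q XNOR p
G2 = G1 XNOR r = (q XNOR p) XNOR r
G3 = G1 XNOR G2 = (q XNOR p) XNOR ((q XNOR p) XNOR r)
G4 = q AND G3 = q AND ((q XNOR p) XNOR ((q XNOR p) XNOR r))
G5 = G2 XNOR G4 = ((q XNOR p) XNOR r) XNOR (q AND ((q XNOR p) XNOR ((q XNOR p) XNOR r)))
G6 = p AND G5 = p AND (((q XNOR p) XNOR r) XNOR (q AND ((q XNOR p) XNOR ((q XNOR p) XNOR r))))
At p=1, q=0, r=0: circuit gives 0, formula gives 1.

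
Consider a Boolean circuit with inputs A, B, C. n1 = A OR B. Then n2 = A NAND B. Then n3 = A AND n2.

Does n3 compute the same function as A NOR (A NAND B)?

No

n2 = A NAND B
n3 = A AND n2 = A AND (A NAND B)
At A=1, B=0, C=0: circuit gives 1, formula gives 0.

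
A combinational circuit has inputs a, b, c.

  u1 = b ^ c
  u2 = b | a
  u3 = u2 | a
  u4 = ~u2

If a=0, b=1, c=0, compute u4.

u2 = 1 | 0 = 1
u4 = ~1 = 0

0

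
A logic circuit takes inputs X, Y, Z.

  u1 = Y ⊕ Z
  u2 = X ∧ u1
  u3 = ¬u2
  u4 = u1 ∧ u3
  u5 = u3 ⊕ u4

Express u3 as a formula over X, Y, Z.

u1 = Y ⊕ Z
u2 = X ∧ u1 = X ∧ (Y ⊕ Z)
u3 = ¬u2 = ¬(X ∧ (Y ⊕ Z))

¬(X ∧ (Y ⊕ Z))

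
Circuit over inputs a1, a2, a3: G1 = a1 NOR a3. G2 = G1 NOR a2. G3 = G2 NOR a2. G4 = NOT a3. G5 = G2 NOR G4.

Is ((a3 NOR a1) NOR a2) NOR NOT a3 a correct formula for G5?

G1 = a1 NOR a3
G2 = G1 NOR a2 = (a1 NOR a3) NOR a2
G4 = NOT a3
G5 = G2 NOR G4 = ((a1 NOR a3) NOR a2) NOR NOT a3
At a1=0, a2=0, a3=0: circuit gives 0, formula gives 0.
At a1=0, a2=1, a3=1: circuit gives 1, formula gives 1.
Agrees on all 8 inputs.

Yes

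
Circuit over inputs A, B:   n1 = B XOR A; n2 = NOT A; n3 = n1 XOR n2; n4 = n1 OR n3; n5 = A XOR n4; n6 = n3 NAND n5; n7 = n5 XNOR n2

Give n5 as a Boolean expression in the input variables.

A XOR ((B XOR A) OR ((B XOR A) XOR NOT A))

n1 = B XOR A
n2 = NOT A
n3 = n1 XOR n2 = (B XOR A) XOR NOT A
n4 = n1 OR n3 = (B XOR A) OR ((B XOR A) XOR NOT A)
n5 = A XOR n4 = A XOR ((B XOR A) OR ((B XOR A) XOR NOT A))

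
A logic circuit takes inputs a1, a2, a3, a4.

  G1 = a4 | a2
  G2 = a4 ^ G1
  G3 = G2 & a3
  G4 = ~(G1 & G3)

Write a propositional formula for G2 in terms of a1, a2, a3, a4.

G1 = a4 | a2
G2 = a4 ^ G1 = a4 ^ (a4 | a2)

a4 ^ (a4 | a2)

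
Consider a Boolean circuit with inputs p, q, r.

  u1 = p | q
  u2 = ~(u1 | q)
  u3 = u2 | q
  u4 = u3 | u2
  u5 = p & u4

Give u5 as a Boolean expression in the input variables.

u1 = p | q
u2 = ~(u1 | q) = ~((p | q) | q)
u3 = u2 | q = (~((p | q) | q)) | q
u4 = u3 | u2 = ((~((p | q) | q)) | q) | (~((p | q) | q))
u5 = p & u4 = p & (((~((p | q) | q)) | q) | (~((p | q) | q)))

p & (((~((p | q) | q)) | q) | (~((p | q) | q)))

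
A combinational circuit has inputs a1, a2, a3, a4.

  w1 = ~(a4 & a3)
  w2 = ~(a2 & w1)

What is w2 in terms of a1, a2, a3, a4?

~(a2 & (~(a4 & a3)))

w1 = ~(a4 & a3)
w2 = ~(a2 & w1) = ~(a2 & (~(a4 & a3)))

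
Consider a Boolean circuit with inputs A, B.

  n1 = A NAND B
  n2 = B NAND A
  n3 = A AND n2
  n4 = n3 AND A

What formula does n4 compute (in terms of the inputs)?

(A AND (B NAND A)) AND A

n2 = B NAND A
n3 = A AND n2 = A AND (B NAND A)
n4 = n3 AND A = (A AND (B NAND A)) AND A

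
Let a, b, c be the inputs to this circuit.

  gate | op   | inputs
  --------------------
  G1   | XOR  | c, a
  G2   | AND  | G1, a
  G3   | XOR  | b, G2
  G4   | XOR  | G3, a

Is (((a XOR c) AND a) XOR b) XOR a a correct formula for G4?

G1 = c XOR a
G2 = G1 AND a = (c XOR a) AND a
G3 = b XOR G2 = b XOR ((c XOR a) AND a)
G4 = G3 XOR a = (b XOR ((c XOR a) AND a)) XOR a
At a=0, b=0, c=0: circuit gives 0, formula gives 0.
At a=0, b=1, c=0: circuit gives 1, formula gives 1.
Agrees on all 8 inputs.

Yes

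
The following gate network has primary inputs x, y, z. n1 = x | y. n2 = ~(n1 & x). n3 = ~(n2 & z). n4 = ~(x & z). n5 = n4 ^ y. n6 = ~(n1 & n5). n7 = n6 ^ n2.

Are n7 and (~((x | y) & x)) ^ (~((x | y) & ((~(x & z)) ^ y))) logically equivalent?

Yes

n1 = x | y
n2 = ~(n1 & x) = ~((x | y) & x)
n4 = ~(x & z)
n5 = n4 ^ y = (~(x & z)) ^ y
n6 = ~(n1 & n5) = ~((x | y) & ((~(x & z)) ^ y))
n7 = n6 ^ n2 = (~((x | y) & ((~(x & z)) ^ y))) ^ (~((x | y) & x))
At x=0, y=0, z=0: circuit gives 0, formula gives 0.
At x=1, y=0, z=1: circuit gives 1, formula gives 1.
Agrees on all 8 inputs.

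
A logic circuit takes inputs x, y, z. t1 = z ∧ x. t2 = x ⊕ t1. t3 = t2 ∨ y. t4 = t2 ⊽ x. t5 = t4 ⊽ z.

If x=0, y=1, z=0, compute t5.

0

t1 = 0 ∧ 0 = 0
t2 = 0 ⊕ 0 = 0
t4 = 0 ⊽ 0 = 1
t5 = 1 ⊽ 0 = 0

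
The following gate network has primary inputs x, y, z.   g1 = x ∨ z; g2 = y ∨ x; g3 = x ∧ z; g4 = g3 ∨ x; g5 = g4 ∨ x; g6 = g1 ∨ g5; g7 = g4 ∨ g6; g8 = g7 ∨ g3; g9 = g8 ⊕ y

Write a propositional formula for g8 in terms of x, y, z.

g1 = x ∨ z
g3 = x ∧ z
g4 = g3 ∨ x = (x ∧ z) ∨ x
g5 = g4 ∨ x = ((x ∧ z) ∨ x) ∨ x
g6 = g1 ∨ g5 = (x ∨ z) ∨ (((x ∧ z) ∨ x) ∨ x)
g7 = g4 ∨ g6 = ((x ∧ z) ∨ x) ∨ ((x ∨ z) ∨ (((x ∧ z) ∨ x) ∨ x))
g8 = g7 ∨ g3 = (((x ∧ z) ∨ x) ∨ ((x ∨ z) ∨ (((x ∧ z) ∨ x) ∨ x))) ∨ (x ∧ z)

(((x ∧ z) ∨ x) ∨ ((x ∨ z) ∨ (((x ∧ z) ∨ x) ∨ x))) ∨ (x ∧ z)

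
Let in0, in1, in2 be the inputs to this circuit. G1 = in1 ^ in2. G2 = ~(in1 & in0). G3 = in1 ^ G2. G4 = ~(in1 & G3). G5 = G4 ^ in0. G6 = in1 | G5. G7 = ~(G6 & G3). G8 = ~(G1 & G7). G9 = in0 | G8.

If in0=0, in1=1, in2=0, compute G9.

G1 = 1 ^ 0 = 1
G2 = ~(1 & 0) = 1
G3 = 1 ^ 1 = 0
G4 = ~(1 & 0) = 1
G5 = 1 ^ 0 = 1
G6 = 1 | 1 = 1
G7 = ~(1 & 0) = 1
G8 = ~(1 & 1) = 0
G9 = 0 | 0 = 0

0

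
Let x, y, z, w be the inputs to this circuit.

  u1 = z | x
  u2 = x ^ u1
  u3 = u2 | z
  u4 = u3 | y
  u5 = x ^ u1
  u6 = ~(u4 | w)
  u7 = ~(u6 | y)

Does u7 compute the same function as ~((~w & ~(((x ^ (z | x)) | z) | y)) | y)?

Yes

u1 = z | x
u2 = x ^ u1 = x ^ (z | x)
u3 = u2 | z = (x ^ (z | x)) | z
u4 = u3 | y = ((x ^ (z | x)) | z) | y
u6 = ~(u4 | w) = ~((((x ^ (z | x)) | z) | y) | w)
u7 = ~(u6 | y) = ~((~((((x ^ (z | x)) | z) | y) | w)) | y)
At x=0, y=0, z=0, w=0: circuit gives 0, formula gives 0.
At x=0, y=0, z=0, w=1: circuit gives 1, formula gives 1.
Agrees on all 16 inputs.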